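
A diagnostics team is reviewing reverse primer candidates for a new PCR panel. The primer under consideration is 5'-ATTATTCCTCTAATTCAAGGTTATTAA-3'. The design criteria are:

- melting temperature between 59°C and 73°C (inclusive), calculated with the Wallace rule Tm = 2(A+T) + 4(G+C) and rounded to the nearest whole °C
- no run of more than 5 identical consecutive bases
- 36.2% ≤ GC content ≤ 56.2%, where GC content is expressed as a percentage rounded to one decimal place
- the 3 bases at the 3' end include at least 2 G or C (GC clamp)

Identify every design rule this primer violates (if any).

Base counts: A=9, T=12, G=2, C=4 (length 27).
Tm: Tm = 2·21 + 4·6 = 66°C ✓
homopolymer run: longest run = 2 ✓
GC content: GC 6/27 = 22.2%, outside 36.2–56.2% ✗
GC clamp: 3' end TAA has 0 G/C, need ≥2 ✗

Fails: GC content, GC clamp.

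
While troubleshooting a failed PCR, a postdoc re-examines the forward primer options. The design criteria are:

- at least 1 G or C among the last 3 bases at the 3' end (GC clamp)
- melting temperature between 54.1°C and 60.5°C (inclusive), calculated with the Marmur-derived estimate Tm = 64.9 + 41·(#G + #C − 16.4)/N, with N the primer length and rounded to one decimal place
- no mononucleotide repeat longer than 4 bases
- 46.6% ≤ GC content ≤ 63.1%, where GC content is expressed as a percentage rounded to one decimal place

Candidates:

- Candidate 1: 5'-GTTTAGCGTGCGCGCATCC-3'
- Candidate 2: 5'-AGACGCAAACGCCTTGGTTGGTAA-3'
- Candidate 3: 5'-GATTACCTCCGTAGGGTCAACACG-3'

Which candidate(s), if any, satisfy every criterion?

Candidate 3 only.

Candidate 1 (19 nt, A=2 T=5 G=6 C=6): 3' end TCC has 2 G/C ✓; Tm = 64.9 + 41·(12 − 16.4)/19 = 55.4°C ✓; longest run = 3 ✓; GC 12/19 = 63.2%, outside 46.6–63.1% ✗ — fails.
Candidate 2 (24 nt, A=7 T=5 G=7 C=5): 3' end TAA has 0 G/C, need ≥1 ✗; Tm = 64.9 + 41·(12 − 16.4)/24 = 57.4°C ✓; longest run = 3 ✓; GC 12/24 = 50.0% ✓ — fails.
Candidate 3 (24 nt, A=6 T=5 G=6 C=7): 3' end ACG has 2 G/C ✓; Tm = 64.9 + 41·(13 − 16.4)/24 = 59.1°C ✓; longest run = 3 ✓; GC 13/24 = 54.2% ✓ — passes.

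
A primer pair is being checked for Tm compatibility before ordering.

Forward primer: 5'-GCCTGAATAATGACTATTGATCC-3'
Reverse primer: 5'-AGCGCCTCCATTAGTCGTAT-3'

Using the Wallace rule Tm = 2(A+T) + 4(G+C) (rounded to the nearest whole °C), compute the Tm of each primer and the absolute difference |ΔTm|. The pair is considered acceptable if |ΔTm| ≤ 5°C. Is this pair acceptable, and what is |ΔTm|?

|ΔTm| = 4°C; the pair is acceptable.

Forward: A=7 T=7 G=4 C=5 → Tm = 2·14 + 4·9 = 64°C.
Reverse: A=4 T=6 G=4 C=6 → Tm = 2·10 + 4·10 = 60°C.
|ΔTm| = |64 − 60| = 4°C, ≤ 5°C.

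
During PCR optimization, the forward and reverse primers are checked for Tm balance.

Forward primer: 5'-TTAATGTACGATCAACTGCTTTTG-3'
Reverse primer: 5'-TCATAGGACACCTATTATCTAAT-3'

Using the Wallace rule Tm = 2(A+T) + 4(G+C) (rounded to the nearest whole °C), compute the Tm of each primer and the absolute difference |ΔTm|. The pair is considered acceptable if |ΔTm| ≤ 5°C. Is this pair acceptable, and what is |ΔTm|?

Forward: A=6 T=10 G=4 C=4 → Tm = 2·16 + 4·8 = 64°C.
Reverse: A=8 T=8 G=2 C=5 → Tm = 2·16 + 4·7 = 60°C.
|ΔTm| = |64 − 60| = 4°C, ≤ 5°C.

|ΔTm| = 4°C; the pair is acceptable.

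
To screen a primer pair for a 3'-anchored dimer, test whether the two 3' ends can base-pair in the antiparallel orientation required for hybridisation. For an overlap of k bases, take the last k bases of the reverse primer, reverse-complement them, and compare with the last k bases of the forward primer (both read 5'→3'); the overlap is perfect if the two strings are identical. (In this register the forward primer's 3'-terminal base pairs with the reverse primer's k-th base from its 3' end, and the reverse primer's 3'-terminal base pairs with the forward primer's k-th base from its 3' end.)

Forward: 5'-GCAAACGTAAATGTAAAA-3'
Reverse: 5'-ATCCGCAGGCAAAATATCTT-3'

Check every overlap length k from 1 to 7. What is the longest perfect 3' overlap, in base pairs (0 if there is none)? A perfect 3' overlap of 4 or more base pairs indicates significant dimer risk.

Last 7 bases (5'→3') — forward …TGTAAAA, reverse …ATATCTT.
Reverse complement of the reverse primer's last 7 bases: AAGATAT; its first k bases are the reverse complement of the reverse primer's last k bases, so a perfect k-base overlap needs the forward primer's last k bases to equal them.
Comparing (forward last k vs required): k=1: A vs A ✓; k=2: AA vs AA ✓; k=3: AAA vs AAG ✗; k=4: AAAA vs AAGA ✗; k=5: TAAAA vs AAGAT ✗; k=6: GTAAAA vs AAGATA ✗; k=7: TGTAAAA vs AAGATAT ✗.
Perfect overlaps at k = 1, 2; the largest is 2.

Longest perfect overlap: 2 complementary base pairs; below the dimer-risk threshold (threshold 4).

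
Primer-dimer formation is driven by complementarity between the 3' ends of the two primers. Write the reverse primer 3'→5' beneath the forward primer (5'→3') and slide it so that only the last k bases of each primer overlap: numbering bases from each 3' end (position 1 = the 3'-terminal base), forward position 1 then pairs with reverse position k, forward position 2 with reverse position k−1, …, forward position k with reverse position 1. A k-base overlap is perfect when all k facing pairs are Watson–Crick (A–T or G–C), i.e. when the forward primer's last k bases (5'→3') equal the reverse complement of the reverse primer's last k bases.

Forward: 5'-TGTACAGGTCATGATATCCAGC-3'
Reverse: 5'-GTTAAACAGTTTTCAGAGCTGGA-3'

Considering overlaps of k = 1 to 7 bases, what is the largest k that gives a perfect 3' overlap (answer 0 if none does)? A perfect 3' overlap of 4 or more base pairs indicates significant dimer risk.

Longest perfect overlap: 6 complementary base pairs; significant dimer risk (threshold 4).

Last 7 bases (5'→3') — forward …ATCCAGC, reverse …AGCTGGA.
Reverse complement of the reverse primer's last 7 bases: TCCAGCT; its first k bases are the reverse complement of the reverse primer's last k bases, so a perfect k-base overlap needs the forward primer's last k bases to equal them.
Comparing (forward last k vs required): k=1: C vs T ✗; k=2: GC vs TC ✗; k=3: AGC vs TCC ✗; k=4: CAGC vs TCCA ✗; k=5: CCAGC vs TCCAG ✗; k=6: TCCAGC vs TCCAGC ✓; k=7: ATCCAGC vs TCCAGCT ✗.
Only k = 6 is perfect, so the longest perfect 3' overlap is 6.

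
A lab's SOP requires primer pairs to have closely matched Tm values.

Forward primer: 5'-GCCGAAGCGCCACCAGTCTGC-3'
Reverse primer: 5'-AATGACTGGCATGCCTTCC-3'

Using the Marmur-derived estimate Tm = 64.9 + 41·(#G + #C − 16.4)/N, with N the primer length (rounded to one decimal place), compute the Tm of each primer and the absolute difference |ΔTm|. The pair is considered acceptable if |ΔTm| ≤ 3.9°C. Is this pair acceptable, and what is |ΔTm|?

|ΔTm| = 11.1°C; the pair is not acceptable.

Forward: G+C = 15, N = 21 → Tm = 64.9 + 41·(15 − 16.4)/21 = 62.2°C.
Reverse: G+C = 10, N = 19 → Tm = 64.9 + 41·(10 − 16.4)/19 = 51.1°C.
|ΔTm| = |62.2 − 51.1| = 11.1°C, > 3.9°C.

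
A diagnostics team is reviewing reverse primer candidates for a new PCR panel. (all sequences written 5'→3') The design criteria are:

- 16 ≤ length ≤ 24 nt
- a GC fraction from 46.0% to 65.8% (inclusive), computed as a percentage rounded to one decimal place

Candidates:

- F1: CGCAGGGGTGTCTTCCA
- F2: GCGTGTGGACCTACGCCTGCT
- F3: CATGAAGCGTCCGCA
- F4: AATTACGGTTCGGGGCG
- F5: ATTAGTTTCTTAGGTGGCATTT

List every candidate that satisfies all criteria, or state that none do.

F1 (17 nt, A=2 T=4 G=6 C=5): length 17 ✓; GC 11/17 = 64.7% ✓ — passes.
F2 (21 nt, A=2 T=5 G=7 C=7): length 21 ✓; GC 14/21 = 66.7%, outside 46.0–65.8% ✗ — fails.
F3 (15 nt, A=4 T=2 G=4 C=5): length 15, outside 16–24 ✗; GC 9/15 = 60.0% ✓ — fails.
F4 (17 nt, A=3 T=4 G=7 C=3): length 17 ✓; GC 10/17 = 58.8% ✓ — passes.
F5 (22 nt, A=4 T=11 G=5 C=2): length 22 ✓; GC 7/22 = 31.8%, outside 46.0–65.8% ✗ — fails.

F1 and F4.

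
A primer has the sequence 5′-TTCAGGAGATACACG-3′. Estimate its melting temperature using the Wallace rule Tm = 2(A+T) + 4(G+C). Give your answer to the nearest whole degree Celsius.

44°C

Base counts: A=5, T=3, G=4, C=3 (length 15).
Tm = 2·(5+3) + 4·(4+3) = 2·8 + 4·7 = 16 + 28 = 44°C.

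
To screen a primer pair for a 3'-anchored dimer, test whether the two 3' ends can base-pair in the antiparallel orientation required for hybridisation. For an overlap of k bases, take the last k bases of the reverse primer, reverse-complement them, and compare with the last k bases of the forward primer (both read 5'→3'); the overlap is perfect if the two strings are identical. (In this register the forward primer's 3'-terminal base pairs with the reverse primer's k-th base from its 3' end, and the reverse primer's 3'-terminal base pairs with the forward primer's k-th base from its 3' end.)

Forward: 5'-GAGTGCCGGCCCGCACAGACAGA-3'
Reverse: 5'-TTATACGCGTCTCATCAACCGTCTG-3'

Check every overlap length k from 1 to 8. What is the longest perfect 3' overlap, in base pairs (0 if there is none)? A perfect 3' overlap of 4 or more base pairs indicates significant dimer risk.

Longest perfect overlap: 4 complementary base pairs; significant dimer risk (threshold 4).

Last 8 bases (5'→3') — forward …CAGACAGA, reverse …ACCGTCTG.
Reverse complement of the reverse primer's last 8 bases: CAGACGGT; its first k bases are the reverse complement of the reverse primer's last k bases, so a perfect k-base overlap needs the forward primer's last k bases to equal them.
Comparing (forward last k vs required): k=1: A vs C ✗; k=2: GA vs CA ✗; k=3: AGA vs CAG ✗; k=4: CAGA vs CAGA ✓; k=5: ACAGA vs CAGAC ✗; k=6: GACAGA vs CAGACG ✗; k=7: AGACAGA vs CAGACGG ✗; k=8: CAGACAGA vs CAGACGGT ✗.
Only k = 4 is perfect, so the longest perfect 3' overlap is 4.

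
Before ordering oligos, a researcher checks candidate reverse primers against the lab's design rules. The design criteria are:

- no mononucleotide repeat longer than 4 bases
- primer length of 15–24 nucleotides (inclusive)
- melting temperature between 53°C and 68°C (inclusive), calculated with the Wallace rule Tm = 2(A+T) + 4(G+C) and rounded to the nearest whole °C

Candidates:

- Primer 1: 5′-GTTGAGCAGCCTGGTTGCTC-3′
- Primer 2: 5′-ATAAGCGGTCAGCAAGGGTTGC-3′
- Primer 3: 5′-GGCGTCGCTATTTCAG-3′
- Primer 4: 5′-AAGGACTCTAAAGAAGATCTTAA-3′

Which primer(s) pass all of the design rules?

Primer 1 (20 nt, A=2 T=6 G=7 C=5): longest run = 2 ✓; length 20 ✓; Tm = 2·8 + 4·12 = 64°C ✓ — passes.
Primer 2 (22 nt, A=6 T=4 G=8 C=4): longest run = 3 ✓; length 22 ✓; Tm = 2·10 + 4·12 = 68°C ✓ — passes.
Primer 3 (16 nt, A=2 T=5 G=5 C=4): longest run = 3 ✓; length 16 ✓; Tm = 2·7 + 4·9 = 50°C, outside 53–68°C ✗ — fails.
Primer 4 (23 nt, A=11 T=5 G=4 C=3): longest run = 3 ✓; length 23 ✓; Tm = 2·16 + 4·7 = 60°C ✓ — passes.

Primer 1, Primer 2 and Primer 4.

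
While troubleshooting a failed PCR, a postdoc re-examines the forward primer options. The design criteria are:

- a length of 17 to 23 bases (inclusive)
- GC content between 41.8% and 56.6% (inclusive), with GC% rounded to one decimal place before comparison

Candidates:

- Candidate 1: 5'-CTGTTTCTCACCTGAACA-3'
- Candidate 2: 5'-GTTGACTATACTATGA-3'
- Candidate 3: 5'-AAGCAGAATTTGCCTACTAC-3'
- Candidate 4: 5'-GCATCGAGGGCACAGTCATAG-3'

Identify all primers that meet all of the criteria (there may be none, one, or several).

Candidate 1 (18 nt, A=4 T=6 G=2 C=6): length 18 ✓; GC 8/18 = 44.4% ✓ — passes.
Candidate 2 (16 nt, A=5 T=6 G=3 C=2): length 16, outside 17–23 ✗; GC 5/16 = 31.3%, outside 41.8–56.6% ✗ — fails.
Candidate 3 (20 nt, A=7 T=5 G=3 C=5): length 20 ✓; GC 8/20 = 40.0%, outside 41.8–56.6% ✗ — fails.
Candidate 4 (21 nt, A=6 T=3 G=7 C=5): length 21 ✓; GC 12/21 = 57.1%, outside 41.8–56.6% ✗ — fails.

Candidate 1 only.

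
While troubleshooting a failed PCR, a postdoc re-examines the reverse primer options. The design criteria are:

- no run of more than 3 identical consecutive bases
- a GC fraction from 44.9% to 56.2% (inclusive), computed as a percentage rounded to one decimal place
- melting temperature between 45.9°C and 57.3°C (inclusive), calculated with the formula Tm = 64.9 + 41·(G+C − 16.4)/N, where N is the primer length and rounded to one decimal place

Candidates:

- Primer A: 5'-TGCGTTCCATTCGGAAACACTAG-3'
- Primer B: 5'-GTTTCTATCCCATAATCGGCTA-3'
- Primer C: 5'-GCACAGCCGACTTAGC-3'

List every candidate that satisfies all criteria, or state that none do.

Primer A (23 nt, A=6 T=6 G=5 C=6): longest run = 3 ✓; GC 11/23 = 47.8% ✓; Tm = 64.9 + 41·(11 − 16.4)/23 = 55.3°C ✓ — passes.
Primer B (22 nt, A=5 T=8 G=3 C=6): longest run = 3 ✓; GC 9/22 = 40.9%, outside 44.9–56.2% ✗; Tm = 64.9 + 41·(9 − 16.4)/22 = 51.1°C ✓ — fails.
Primer C (16 nt, A=4 T=2 G=4 C=6): longest run = 2 ✓; GC 10/16 = 62.5%, outside 44.9–56.2% ✗; Tm = 64.9 + 41·(10 − 16.4)/16 = 48.5°C ✓ — fails.

Primer A only.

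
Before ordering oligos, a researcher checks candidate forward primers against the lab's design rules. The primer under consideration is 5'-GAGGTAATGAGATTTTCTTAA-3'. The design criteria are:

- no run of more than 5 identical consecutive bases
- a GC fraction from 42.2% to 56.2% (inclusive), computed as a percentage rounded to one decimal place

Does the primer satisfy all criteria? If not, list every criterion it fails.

Fails: GC content.

Base counts: A=7, T=8, G=5, C=1 (length 21).
homopolymer run: longest run = 4 ✓
GC content: GC 6/21 = 28.6%, outside 42.2–56.2% ✗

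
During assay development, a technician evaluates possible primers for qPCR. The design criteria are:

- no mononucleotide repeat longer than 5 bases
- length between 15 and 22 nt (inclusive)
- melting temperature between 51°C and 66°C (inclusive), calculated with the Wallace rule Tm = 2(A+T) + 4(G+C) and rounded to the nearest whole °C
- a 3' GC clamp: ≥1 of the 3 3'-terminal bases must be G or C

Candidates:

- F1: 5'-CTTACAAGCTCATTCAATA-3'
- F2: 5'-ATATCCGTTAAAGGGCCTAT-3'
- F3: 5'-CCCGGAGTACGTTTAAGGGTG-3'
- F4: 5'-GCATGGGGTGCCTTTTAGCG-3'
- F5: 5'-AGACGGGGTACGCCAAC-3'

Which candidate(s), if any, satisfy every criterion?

F3, F4 and F5.

F1 (19 nt, A=7 T=6 G=1 C=5): longest run = 2 ✓; length 19 ✓; Tm = 2·13 + 4·6 = 50°C, outside 51–66°C ✗; 3' end ATA has 0 G/C, need ≥1 ✗ — fails.
F2 (20 nt, A=6 T=6 G=4 C=4): longest run = 3 ✓; length 20 ✓; Tm = 2·12 + 4·8 = 56°C ✓; 3' end TAT has 0 G/C, need ≥1 ✗ — fails.
F3 (21 nt, A=4 T=5 G=8 C=4): longest run = 3 ✓; length 21 ✓; Tm = 2·9 + 4·12 = 66°C ✓; 3' end GTG has 2 G/C ✓ — passes.
F4 (20 nt, A=2 T=6 G=8 C=4): longest run = 4 ✓; length 20 ✓; Tm = 2·8 + 4·12 = 64°C ✓; 3' end GCG has 3 G/C ✓ — passes.
F5 (17 nt, A=5 T=1 G=6 C=5): longest run = 4 ✓; length 17 ✓; Tm = 2·6 + 4·11 = 56°C ✓; 3' end AAC has 1 G/C ✓ — passes.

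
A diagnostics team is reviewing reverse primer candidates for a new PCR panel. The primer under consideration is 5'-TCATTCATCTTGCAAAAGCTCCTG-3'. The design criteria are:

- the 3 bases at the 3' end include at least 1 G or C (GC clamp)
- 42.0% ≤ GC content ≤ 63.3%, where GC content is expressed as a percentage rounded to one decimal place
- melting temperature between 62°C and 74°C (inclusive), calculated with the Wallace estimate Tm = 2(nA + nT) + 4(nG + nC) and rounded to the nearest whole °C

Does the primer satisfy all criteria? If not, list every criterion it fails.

Base counts: A=6, T=8, G=3, C=7 (length 24).
GC clamp: 3' end CTG has 2 G/C ✓
GC content: GC 10/24 = 41.7%, outside 42.0–63.3% ✗
Tm: Tm = 2·14 + 4·10 = 68°C ✓

Fails: GC content.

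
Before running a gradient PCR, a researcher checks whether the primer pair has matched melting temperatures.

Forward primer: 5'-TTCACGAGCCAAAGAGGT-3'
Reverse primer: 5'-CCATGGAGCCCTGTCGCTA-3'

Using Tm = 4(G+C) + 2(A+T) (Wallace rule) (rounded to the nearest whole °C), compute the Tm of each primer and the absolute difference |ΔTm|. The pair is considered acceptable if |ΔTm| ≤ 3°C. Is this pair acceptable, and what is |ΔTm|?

Forward: A=6 T=3 G=5 C=4 → Tm = 2·9 + 4·9 = 54°C.
Reverse: A=3 T=4 G=5 C=7 → Tm = 2·7 + 4·12 = 62°C.
|ΔTm| = |54 − 62| = 8°C, > 3°C.

|ΔTm| = 8°C; the pair is not acceptable.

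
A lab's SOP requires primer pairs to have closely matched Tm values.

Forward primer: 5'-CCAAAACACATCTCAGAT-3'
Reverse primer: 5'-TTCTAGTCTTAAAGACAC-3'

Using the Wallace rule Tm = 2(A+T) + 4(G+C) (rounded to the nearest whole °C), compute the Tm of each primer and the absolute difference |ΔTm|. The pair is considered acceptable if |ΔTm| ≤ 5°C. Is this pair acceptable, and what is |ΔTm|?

|ΔTm| = 2°C; the pair is acceptable.

Forward: A=8 T=3 G=1 C=6 → Tm = 2·11 + 4·7 = 50°C.
Reverse: A=6 T=6 G=2 C=4 → Tm = 2·12 + 4·6 = 48°C.
|ΔTm| = |50 − 48| = 2°C, ≤ 5°C.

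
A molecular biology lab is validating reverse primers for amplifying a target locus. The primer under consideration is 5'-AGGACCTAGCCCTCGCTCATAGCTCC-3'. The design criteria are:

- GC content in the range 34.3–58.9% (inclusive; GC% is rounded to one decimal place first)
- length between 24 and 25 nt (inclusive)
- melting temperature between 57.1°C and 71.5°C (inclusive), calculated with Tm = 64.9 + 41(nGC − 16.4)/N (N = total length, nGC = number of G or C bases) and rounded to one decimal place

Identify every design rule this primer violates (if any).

Base counts: A=5, T=5, G=5, C=11 (length 26).
GC content: GC 16/26 = 61.5%, outside 34.3–58.9% ✗
length: length 26, outside 24–25 ✗
Tm: Tm = 64.9 + 41·(16 − 16.4)/26 = 64.3°C ✓

Fails: GC content, length.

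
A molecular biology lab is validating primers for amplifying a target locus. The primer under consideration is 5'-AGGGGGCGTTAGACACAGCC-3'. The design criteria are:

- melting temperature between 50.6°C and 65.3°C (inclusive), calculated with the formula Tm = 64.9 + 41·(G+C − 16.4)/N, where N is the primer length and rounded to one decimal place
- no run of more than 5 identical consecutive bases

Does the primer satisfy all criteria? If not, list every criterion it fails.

Meets all criteria.

Base counts: A=5, T=2, G=8, C=5 (length 20).
Tm: Tm = 64.9 + 41·(13 − 16.4)/20 = 57.9°C ✓
homopolymer run: longest run = 5 ✓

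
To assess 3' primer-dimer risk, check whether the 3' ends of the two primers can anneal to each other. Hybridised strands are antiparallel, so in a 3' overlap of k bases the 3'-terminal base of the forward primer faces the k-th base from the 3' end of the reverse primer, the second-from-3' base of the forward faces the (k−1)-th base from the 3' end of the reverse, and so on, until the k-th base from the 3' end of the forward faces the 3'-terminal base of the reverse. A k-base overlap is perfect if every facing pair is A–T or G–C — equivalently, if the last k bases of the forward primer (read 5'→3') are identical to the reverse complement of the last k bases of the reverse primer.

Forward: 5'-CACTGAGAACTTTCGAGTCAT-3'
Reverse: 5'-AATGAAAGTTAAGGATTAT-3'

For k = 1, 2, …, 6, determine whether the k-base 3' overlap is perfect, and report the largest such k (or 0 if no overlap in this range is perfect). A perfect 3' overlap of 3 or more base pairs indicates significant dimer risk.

Last 6 bases (5'→3') — forward …AGTCAT, reverse …GATTAT.
Reverse complement of the reverse primer's last 6 bases: ATAATC; its first k bases are the reverse complement of the reverse primer's last k bases, so a perfect k-base overlap needs the forward primer's last k bases to equal them.
Comparing (forward last k vs required): k=1: T vs A ✗; k=2: AT vs AT ✓; k=3: CAT vs ATA ✗; k=4: TCAT vs ATAA ✗; k=5: GTCAT vs ATAAT ✗; k=6: AGTCAT vs ATAATC ✗.
Only k = 2 is perfect, so the longest perfect 3' overlap is 2.

Longest perfect overlap: 2 complementary base pairs; below the dimer-risk threshold (threshold 3).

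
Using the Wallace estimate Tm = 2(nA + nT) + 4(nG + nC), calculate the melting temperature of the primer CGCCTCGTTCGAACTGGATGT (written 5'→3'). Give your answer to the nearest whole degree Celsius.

66°C

Base counts: A=3, T=6, G=6, C=6 (length 21).
Tm = 2·(3+6) + 4·(6+6) = 2·9 + 4·12 = 18 + 48 = 66°C.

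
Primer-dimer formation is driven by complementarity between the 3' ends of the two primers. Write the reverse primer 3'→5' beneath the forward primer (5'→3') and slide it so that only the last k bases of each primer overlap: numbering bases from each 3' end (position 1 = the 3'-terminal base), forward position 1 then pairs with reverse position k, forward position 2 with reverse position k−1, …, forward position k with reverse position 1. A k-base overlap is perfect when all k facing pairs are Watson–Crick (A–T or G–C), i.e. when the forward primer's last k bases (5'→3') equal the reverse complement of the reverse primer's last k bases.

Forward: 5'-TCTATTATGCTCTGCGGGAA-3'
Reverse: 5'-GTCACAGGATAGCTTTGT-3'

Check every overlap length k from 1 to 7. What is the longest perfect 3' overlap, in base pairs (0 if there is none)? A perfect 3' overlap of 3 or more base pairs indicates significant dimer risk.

Longest perfect overlap: 1 complementary base pair; below the dimer-risk threshold (threshold 3).

Last 7 bases (5'→3') — forward …GCGGGAA, reverse …GCTTTGT.
Reverse complement of the reverse primer's last 7 bases: ACAAAGC; its first k bases are the reverse complement of the reverse primer's last k bases, so a perfect k-base overlap needs the forward primer's last k bases to equal them.
Comparing (forward last k vs required): k=1: A vs A ✓; k=2: AA vs AC ✗; k=3: GAA vs ACA ✗; k=4: GGAA vs ACAA ✗; k=5: GGGAA vs ACAAA ✗; k=6: CGGGAA vs ACAAAG ✗; k=7: GCGGGAA vs ACAAAGC ✗.
Only k = 1 is perfect, so the longest perfect 3' overlap is 1.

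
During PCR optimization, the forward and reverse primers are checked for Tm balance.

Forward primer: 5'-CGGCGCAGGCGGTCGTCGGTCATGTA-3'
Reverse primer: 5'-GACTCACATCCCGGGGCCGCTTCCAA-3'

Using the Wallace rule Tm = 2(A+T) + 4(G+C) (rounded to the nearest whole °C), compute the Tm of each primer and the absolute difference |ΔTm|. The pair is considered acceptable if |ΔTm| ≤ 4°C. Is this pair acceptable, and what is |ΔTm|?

|ΔTm| = 2°C; the pair is acceptable.

Forward: A=3 T=5 G=11 C=7 → Tm = 2·8 + 4·18 = 88°C.
Reverse: A=5 T=4 G=6 C=11 → Tm = 2·9 + 4·17 = 86°C.
|ΔTm| = |88 − 86| = 2°C, ≤ 4°C.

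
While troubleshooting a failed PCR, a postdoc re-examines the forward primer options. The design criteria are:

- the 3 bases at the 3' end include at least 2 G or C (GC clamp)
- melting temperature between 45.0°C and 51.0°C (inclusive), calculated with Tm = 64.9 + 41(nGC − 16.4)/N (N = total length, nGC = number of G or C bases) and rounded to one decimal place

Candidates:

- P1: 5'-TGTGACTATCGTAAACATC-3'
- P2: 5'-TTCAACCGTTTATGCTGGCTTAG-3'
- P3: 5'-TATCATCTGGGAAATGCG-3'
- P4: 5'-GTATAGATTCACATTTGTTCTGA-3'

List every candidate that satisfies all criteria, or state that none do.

P1 (19 nt, A=6 T=6 G=3 C=4): 3' end ATC has 1 G/C, need ≥2 ✗; Tm = 64.9 + 41·(7 − 16.4)/19 = 44.6°C, outside 45.0–51.0°C ✗ — fails.
P2 (23 nt, A=4 T=9 G=5 C=5): 3' end TAG has 1 G/C, need ≥2 ✗; Tm = 64.9 + 41·(10 − 16.4)/23 = 53.5°C, outside 45.0–51.0°C ✗ — fails.
P3 (18 nt, A=5 T=5 G=5 C=3): 3' end GCG has 3 G/C ✓; Tm = 64.9 + 41·(8 − 16.4)/18 = 45.8°C ✓ — passes.
P4 (23 nt, A=6 T=10 G=4 C=3): 3' end TGA has 1 G/C, need ≥2 ✗; Tm = 64.9 + 41·(7 − 16.4)/23 = 48.1°C ✓ — fails.

P3 only.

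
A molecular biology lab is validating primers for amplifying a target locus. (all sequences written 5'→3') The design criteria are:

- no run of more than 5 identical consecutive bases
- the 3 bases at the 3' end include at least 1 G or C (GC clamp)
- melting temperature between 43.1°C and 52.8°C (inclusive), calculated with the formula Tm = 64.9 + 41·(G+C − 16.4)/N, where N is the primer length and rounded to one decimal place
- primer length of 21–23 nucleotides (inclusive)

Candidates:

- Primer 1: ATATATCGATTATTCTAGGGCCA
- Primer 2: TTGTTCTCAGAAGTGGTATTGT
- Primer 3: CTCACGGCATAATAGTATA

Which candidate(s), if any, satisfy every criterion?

Primer 1 and Primer 2.

Primer 1 (23 nt, A=7 T=8 G=4 C=4): longest run = 3 ✓; 3' end CCA has 2 G/C ✓; Tm = 64.9 + 41·(8 − 16.4)/23 = 49.9°C ✓; length 23 ✓ — passes.
Primer 2 (22 nt, A=4 T=10 G=6 C=2): longest run = 2 ✓; 3' end TGT has 1 G/C ✓; Tm = 64.9 + 41·(8 − 16.4)/22 = 49.2°C ✓; length 22 ✓ — passes.
Primer 3 (19 nt, A=7 T=5 G=3 C=4): longest run = 2 ✓; 3' end ATA has 0 G/C, need ≥1 ✗; Tm = 64.9 + 41·(7 − 16.4)/19 = 44.6°C ✓; length 19, outside 21–23 ✗ — fails.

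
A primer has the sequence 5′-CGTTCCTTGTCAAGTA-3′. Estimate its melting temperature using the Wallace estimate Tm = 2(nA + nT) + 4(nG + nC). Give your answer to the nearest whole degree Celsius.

46°C

Base counts: A=3, T=6, G=3, C=4 (length 16).
Tm = 2·(3+6) + 4·(3+4) = 2·9 + 4·7 = 18 + 28 = 46°C.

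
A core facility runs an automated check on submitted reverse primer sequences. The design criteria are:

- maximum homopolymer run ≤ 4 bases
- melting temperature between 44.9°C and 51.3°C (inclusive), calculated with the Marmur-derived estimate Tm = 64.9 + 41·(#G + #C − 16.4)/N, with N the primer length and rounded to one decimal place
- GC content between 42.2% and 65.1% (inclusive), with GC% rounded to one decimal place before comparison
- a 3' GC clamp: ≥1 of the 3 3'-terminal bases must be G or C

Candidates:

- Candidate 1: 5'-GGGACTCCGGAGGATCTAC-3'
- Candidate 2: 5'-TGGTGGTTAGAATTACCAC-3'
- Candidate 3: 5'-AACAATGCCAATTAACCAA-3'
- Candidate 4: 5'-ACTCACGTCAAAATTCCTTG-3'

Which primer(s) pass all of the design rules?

None of the candidates satisfy all criteria.

Candidate 1 (19 nt, A=4 T=3 G=7 C=5): longest run = 3 ✓; Tm = 64.9 + 41·(12 − 16.4)/19 = 55.4°C, outside 44.9–51.3°C ✗; GC 12/19 = 63.2% ✓; 3' end TAC has 1 G/C ✓ — fails.
Candidate 2 (19 nt, A=5 T=6 G=5 C=3): longest run = 2 ✓; Tm = 64.9 + 41·(8 − 16.4)/19 = 46.8°C ✓; GC 8/19 = 42.1%, outside 42.2–65.1% ✗; 3' end CAC has 2 G/C ✓ — fails.
Candidate 3 (19 nt, A=10 T=3 G=1 C=5): longest run = 2 ✓; Tm = 64.9 + 41·(6 − 16.4)/19 = 42.5°C, outside 44.9–51.3°C ✗; GC 6/19 = 31.6%, outside 42.2–65.1% ✗; 3' end CAA has 1 G/C ✓ — fails.
Candidate 4 (20 nt, A=6 T=6 G=2 C=6): longest run = 4 ✓; Tm = 64.9 + 41·(8 − 16.4)/20 = 47.7°C ✓; GC 8/20 = 40.0%, outside 42.2–65.1% ✗; 3' end TTG has 1 G/C ✓ — fails.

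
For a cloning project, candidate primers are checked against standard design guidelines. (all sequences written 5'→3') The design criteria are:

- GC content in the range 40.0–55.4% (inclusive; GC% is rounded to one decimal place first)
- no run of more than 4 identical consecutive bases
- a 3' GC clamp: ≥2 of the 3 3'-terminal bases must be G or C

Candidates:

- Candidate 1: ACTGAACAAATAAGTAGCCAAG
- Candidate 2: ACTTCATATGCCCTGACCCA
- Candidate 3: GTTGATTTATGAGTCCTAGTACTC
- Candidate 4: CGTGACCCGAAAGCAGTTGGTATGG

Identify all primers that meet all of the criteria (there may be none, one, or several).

Candidate 2 only.

Candidate 1 (22 nt, A=11 T=3 G=4 C=4): GC 8/22 = 36.4%, outside 40.0–55.4% ✗; longest run = 3 ✓; 3' end AAG has 1 G/C, need ≥2 ✗ — fails.
Candidate 2 (20 nt, A=5 T=5 G=2 C=8): GC 10/20 = 50.0% ✓; longest run = 3 ✓; 3' end CCA has 2 G/C ✓ — passes.
Candidate 3 (24 nt, A=5 T=10 G=5 C=4): GC 9/24 = 37.5%, outside 40.0–55.4% ✗; longest run = 3 ✓; 3' end CTC has 2 G/C ✓ — fails.
Candidate 4 (25 nt, A=6 T=5 G=9 C=5): GC 14/25 = 56.0%, outside 40.0–55.4% ✗; longest run = 3 ✓; 3' end TGG has 2 G/C ✓ — fails.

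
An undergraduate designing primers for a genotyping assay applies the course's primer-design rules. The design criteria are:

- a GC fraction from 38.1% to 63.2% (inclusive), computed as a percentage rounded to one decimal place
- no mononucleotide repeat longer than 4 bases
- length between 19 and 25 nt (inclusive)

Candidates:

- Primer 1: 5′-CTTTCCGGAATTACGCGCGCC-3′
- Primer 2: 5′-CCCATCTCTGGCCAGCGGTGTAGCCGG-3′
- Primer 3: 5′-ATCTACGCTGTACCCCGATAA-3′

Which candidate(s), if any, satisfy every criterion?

Primer 1 (21 nt, A=3 T=5 G=5 C=8): GC 13/21 = 61.9% ✓; longest run = 3 ✓; length 21 ✓ — passes.
Primer 2 (27 nt, A=3 T=5 G=9 C=10): GC 19/27 = 70.4%, outside 38.1–63.2% ✗; longest run = 3 ✓; length 27, outside 19–25 ✗ — fails.
Primer 3 (21 nt, A=6 T=5 G=3 C=7): GC 10/21 = 47.6% ✓; longest run = 4 ✓; length 21 ✓ — passes.

Primer 1 and Primer 3.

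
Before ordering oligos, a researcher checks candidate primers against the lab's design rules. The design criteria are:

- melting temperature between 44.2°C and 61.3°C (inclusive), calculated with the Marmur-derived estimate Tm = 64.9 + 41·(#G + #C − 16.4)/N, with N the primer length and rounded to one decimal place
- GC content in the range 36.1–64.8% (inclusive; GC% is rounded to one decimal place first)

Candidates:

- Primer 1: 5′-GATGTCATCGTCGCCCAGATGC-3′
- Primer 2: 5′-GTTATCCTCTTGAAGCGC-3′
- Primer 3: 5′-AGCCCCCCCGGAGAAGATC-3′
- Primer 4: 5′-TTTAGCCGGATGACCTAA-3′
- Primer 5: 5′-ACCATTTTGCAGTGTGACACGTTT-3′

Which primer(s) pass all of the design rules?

Primer 1, Primer 2, Primer 4 and Primer 5.

Primer 1 (22 nt, A=4 T=5 G=6 C=7): Tm = 64.9 + 41·(13 − 16.4)/22 = 58.6°C ✓; GC 13/22 = 59.1% ✓ — passes.
Primer 2 (18 nt, A=3 T=6 G=4 C=5): Tm = 64.9 + 41·(9 − 16.4)/18 = 48.0°C ✓; GC 9/18 = 50.0% ✓ — passes.
Primer 3 (19 nt, A=5 T=1 G=5 C=8): Tm = 64.9 + 41·(13 − 16.4)/19 = 57.6°C ✓; GC 13/19 = 68.4%, outside 36.1–64.8% ✗ — fails.
Primer 4 (18 nt, A=5 T=5 G=4 C=4): Tm = 64.9 + 41·(8 − 16.4)/18 = 45.8°C ✓; GC 8/18 = 44.4% ✓ — passes.
Primer 5 (24 nt, A=5 T=9 G=5 C=5): Tm = 64.9 + 41·(10 − 16.4)/24 = 54.0°C ✓; GC 10/24 = 41.7% ✓ — passes.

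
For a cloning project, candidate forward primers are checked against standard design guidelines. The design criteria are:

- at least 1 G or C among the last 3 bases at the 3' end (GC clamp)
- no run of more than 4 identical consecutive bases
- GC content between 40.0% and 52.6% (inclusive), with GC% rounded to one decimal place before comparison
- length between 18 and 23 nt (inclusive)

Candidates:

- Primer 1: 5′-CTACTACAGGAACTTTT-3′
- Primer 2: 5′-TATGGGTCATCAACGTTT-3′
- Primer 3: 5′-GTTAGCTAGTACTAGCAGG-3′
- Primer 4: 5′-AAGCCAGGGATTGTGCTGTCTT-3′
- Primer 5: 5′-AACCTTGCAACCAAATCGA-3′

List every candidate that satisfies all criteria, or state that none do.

Primer 1 (17 nt, A=5 T=6 G=2 C=4): 3' end TTT has 0 G/C, need ≥1 ✗; longest run = 4 ✓; GC 6/17 = 35.3%, outside 40.0–52.6% ✗; length 17, outside 18–23 ✗ — fails.
Primer 2 (18 nt, A=4 T=7 G=4 C=3): 3' end TTT has 0 G/C, need ≥1 ✗; longest run = 3 ✓; GC 7/18 = 38.9%, outside 40.0–52.6% ✗; length 18 ✓ — fails.
Primer 3 (19 nt, A=5 T=5 G=6 C=3): 3' end AGG has 2 G/C ✓; longest run = 2 ✓; GC 9/19 = 47.4% ✓; length 19 ✓ — passes.
Primer 4 (22 nt, A=4 T=7 G=7 C=4): 3' end CTT has 1 G/C ✓; longest run = 3 ✓; GC 11/22 = 50.0% ✓; length 22 ✓ — passes.
Primer 5 (19 nt, A=8 T=3 G=2 C=6): 3' end CGA has 2 G/C ✓; longest run = 3 ✓; GC 8/19 = 42.1% ✓; length 19 ✓ — passes.

Primer 3, Primer 4 and Primer 5.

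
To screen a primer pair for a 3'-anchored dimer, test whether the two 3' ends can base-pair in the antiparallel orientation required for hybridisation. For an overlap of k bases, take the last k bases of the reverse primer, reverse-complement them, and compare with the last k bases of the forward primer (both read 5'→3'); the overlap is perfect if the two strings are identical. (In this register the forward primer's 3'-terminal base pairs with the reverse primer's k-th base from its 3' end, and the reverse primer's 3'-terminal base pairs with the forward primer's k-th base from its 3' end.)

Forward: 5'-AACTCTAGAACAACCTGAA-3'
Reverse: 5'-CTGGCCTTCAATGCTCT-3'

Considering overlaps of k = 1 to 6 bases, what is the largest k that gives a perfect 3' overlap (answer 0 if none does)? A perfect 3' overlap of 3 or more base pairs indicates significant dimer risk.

Longest perfect overlap: 1 complementary base pair; below the dimer-risk threshold (threshold 3).

Last 6 bases (5'→3') — forward …CCTGAA, reverse …TGCTCT.
Reverse complement of the reverse primer's last 6 bases: AGAGCA; its first k bases are the reverse complement of the reverse primer's last k bases, so a perfect k-base overlap needs the forward primer's last k bases to equal them.
Comparing (forward last k vs required): k=1: A vs A ✓; k=2: AA vs AG ✗; k=3: GAA vs AGA ✗; k=4: TGAA vs AGAG ✗; k=5: CTGAA vs AGAGC ✗; k=6: CCTGAA vs AGAGCA ✗.
Only k = 1 is perfect, so the longest perfect 3' overlap is 1.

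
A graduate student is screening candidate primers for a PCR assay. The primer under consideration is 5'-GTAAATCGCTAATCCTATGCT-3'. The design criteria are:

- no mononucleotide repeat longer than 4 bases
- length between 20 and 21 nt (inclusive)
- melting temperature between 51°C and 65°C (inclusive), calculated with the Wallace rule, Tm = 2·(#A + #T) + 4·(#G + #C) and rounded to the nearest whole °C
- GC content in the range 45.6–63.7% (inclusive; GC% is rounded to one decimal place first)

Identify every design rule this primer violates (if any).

Fails: GC content.

Base counts: A=6, T=7, G=3, C=5 (length 21).
homopolymer run: longest run = 3 ✓
length: length 21 ✓
Tm: Tm = 2·13 + 4·8 = 58°C ✓
GC content: GC 8/21 = 38.1%, outside 45.6–63.7% ✗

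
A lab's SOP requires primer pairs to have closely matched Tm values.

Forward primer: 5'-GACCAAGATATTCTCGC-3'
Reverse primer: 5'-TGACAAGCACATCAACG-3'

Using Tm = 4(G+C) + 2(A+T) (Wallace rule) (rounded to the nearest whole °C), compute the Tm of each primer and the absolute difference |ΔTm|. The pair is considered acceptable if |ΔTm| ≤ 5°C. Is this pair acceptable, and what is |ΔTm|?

Forward: A=5 T=4 G=3 C=5 → Tm = 2·9 + 4·8 = 50°C.
Reverse: A=7 T=2 G=3 C=5 → Tm = 2·9 + 4·8 = 50°C.
|ΔTm| = |50 − 50| = 0°C, ≤ 5°C.

|ΔTm| = 0°C; the pair is acceptable.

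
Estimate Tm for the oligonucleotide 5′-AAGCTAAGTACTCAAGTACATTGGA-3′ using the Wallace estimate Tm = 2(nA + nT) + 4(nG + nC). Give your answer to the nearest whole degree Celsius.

Base counts: A=10, T=6, G=5, C=4 (length 25).
Tm = 2·(10+6) + 4·(5+4) = 2·16 + 4·9 = 32 + 36 = 68°C.

68°C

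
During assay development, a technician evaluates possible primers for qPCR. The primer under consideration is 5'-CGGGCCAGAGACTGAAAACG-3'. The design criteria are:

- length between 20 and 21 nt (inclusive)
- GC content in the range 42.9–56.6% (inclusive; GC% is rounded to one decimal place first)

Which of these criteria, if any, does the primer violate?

Fails: GC content.

Base counts: A=7, T=1, G=7, C=5 (length 20).
length: length 20 ✓
GC content: GC 12/20 = 60.0%, outside 42.9–56.6% ✗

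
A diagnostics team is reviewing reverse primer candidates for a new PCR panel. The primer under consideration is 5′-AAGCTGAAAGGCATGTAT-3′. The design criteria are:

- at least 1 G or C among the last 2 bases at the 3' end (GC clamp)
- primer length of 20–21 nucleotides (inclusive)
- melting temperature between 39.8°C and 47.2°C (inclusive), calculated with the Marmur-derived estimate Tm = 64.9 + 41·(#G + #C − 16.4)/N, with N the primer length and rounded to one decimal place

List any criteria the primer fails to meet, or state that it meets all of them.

Fails: GC clamp, length.

Base counts: A=7, T=4, G=5, C=2 (length 18).
GC clamp: 3' end AT has 0 G/C, need ≥1 ✗
length: length 18, outside 20–21 ✗
Tm: Tm = 64.9 + 41·(7 − 16.4)/18 = 43.5°C ✓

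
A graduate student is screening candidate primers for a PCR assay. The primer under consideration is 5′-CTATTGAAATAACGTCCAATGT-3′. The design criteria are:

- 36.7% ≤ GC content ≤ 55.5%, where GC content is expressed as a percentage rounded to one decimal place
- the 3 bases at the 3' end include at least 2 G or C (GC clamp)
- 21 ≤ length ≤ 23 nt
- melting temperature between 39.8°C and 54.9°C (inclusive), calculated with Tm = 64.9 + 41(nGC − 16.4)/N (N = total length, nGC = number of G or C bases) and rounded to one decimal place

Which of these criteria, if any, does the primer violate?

Fails: GC content, GC clamp.

Base counts: A=8, T=7, G=3, C=4 (length 22).
GC content: GC 7/22 = 31.8%, outside 36.7–55.5% ✗
GC clamp: 3' end TGT has 1 G/C, need ≥2 ✗
length: length 22 ✓
Tm: Tm = 64.9 + 41·(7 − 16.4)/22 = 47.4°C ✓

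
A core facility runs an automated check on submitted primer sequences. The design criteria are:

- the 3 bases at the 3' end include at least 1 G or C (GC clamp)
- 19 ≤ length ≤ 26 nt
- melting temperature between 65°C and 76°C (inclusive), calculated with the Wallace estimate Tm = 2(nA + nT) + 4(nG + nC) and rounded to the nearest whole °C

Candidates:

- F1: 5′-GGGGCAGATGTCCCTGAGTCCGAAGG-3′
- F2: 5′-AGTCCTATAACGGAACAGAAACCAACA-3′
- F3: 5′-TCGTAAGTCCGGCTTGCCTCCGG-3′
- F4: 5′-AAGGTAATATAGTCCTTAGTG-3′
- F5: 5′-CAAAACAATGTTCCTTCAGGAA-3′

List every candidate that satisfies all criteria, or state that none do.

F1 (26 nt, A=5 T=4 G=11 C=6): 3' end AGG has 2 G/C ✓; length 26 ✓; Tm = 2·9 + 4·17 = 86°C, outside 65–76°C ✗ — fails.
F2 (27 nt, A=13 T=3 G=4 C=7): 3' end ACA has 1 G/C ✓; length 27, outside 19–26 ✗; Tm = 2·16 + 4·11 = 76°C ✓ — fails.
F3 (23 nt, A=2 T=6 G=7 C=8): 3' end CGG has 3 G/C ✓; length 23 ✓; Tm = 2·8 + 4·15 = 76°C ✓ — passes.
F4 (21 nt, A=7 T=7 G=5 C=2): 3' end GTG has 2 G/C ✓; length 21 ✓; Tm = 2·14 + 4·7 = 56°C, outside 65–76°C ✗ — fails.
F5 (22 nt, A=9 T=5 G=3 C=5): 3' end GAA has 1 G/C ✓; length 22 ✓; Tm = 2·14 + 4·8 = 60°C, outside 65–76°C ✗ — fails.

F3 only.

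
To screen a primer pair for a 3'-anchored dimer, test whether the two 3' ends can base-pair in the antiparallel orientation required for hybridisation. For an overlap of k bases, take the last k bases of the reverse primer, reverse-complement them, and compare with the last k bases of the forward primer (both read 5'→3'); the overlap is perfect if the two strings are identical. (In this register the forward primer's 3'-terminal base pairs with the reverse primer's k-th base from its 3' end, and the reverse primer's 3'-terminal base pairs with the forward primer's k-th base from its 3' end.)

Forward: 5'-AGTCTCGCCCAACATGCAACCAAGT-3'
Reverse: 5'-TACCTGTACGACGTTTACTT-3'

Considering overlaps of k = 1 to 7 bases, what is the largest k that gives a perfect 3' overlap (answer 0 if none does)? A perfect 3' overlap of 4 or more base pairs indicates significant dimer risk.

Longest perfect overlap: 4 complementary base pairs; significant dimer risk (threshold 4).

Last 7 bases (5'→3') — forward …ACCAAGT, reverse …TTTACTT.
Reverse complement of the reverse primer's last 7 bases: AAGTAAA; its first k bases are the reverse complement of the reverse primer's last k bases, so a perfect k-base overlap needs the forward primer's last k bases to equal them.
Comparing (forward last k vs required): k=1: T vs A ✗; k=2: GT vs AA ✗; k=3: AGT vs AAG ✗; k=4: AAGT vs AAGT ✓; k=5: CAAGT vs AAGTA ✗; k=6: CCAAGT vs AAGTAA ✗; k=7: ACCAAGT vs AAGTAAA ✗.
Only k = 4 is perfect, so the longest perfect 3' overlap is 4.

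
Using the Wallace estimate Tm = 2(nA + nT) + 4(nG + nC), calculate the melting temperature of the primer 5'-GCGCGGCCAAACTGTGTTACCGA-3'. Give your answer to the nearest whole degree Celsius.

Base counts: A=5, T=4, G=7, C=7 (length 23).
Tm = 2·(5+4) + 4·(7+7) = 2·9 + 4·14 = 18 + 56 = 74°C.

74°C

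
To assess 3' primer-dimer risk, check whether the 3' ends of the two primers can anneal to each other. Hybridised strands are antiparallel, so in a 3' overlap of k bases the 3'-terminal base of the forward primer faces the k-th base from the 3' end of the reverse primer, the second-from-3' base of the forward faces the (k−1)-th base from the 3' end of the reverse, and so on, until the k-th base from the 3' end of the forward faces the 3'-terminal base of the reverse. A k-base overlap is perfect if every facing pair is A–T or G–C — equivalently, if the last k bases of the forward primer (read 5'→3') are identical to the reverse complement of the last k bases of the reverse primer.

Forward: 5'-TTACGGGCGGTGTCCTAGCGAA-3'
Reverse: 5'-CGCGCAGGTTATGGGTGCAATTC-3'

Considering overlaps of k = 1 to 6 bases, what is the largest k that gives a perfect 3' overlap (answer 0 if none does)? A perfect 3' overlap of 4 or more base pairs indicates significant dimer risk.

Longest perfect overlap: 3 complementary base pairs; below the dimer-risk threshold (threshold 4).

Last 6 bases (5'→3') — forward …AGCGAA, reverse …CAATTC.
Reverse complement of the reverse primer's last 6 bases: GAATTG; its first k bases are the reverse complement of the reverse primer's last k bases, so a perfect k-base overlap needs the forward primer's last k bases to equal them.
Comparing (forward last k vs required): k=1: A vs G ✗; k=2: AA vs GA ✗; k=3: GAA vs GAA ✓; k=4: CGAA vs GAAT ✗; k=5: GCGAA vs GAATT ✗; k=6: AGCGAA vs GAATTG ✗.
Only k = 3 is perfect, so the longest perfect 3' overlap is 3.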